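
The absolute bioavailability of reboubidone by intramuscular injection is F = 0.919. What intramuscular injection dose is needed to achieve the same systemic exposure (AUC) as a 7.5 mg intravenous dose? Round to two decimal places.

D_intramuscular = 8.16 mg

For equal systemic exposure: F × D_ev = D_iv
D_ev = D_iv / F = 7.5 / 0.919 = 8.16104 mg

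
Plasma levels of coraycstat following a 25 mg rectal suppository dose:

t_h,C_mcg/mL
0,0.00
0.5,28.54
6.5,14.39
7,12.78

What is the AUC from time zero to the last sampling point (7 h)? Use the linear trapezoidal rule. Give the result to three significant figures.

Trapezoidal AUC_0→7:
  [0→0.5]: (0.00+28.54)/2 × 0.5 = 7.135
  [0.5→6.5]: (28.54+14.39)/2 × 6 = 128.79
  [6.5→7]: (14.39+12.78)/2 × 0.5 = 6.7925
  Sum = 142.7175 mcg/mL·h

AUC = 143 mcg/mL·h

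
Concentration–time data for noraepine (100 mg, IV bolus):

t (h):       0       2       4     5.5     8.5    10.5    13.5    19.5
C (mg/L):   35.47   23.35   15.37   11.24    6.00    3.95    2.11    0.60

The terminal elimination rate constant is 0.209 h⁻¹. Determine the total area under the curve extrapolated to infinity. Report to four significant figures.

Trapezoidal AUC_0→19.5:
  [0→2]: (35.47+23.35)/2 × 2 = 58.82
  [2→4]: (23.35+15.37)/2 × 2 = 38.72
  [4→5.5]: (15.37+11.24)/2 × 1.5 = 19.9575
  [5.5→8.5]: (11.24+6.00)/2 × 3 = 25.86
  [8.5→10.5]: (6.00+3.95)/2 × 2 = 9.95
  [10.5→13.5]: (3.95+2.11)/2 × 3 = 9.09
  [13.5→19.5]: (2.11+0.60)/2 × 6 = 8.13
  Sum = 170.5275 mg/L·h
Extrapolated tail: C_last / k_e = 0.60 / 0.209 = 2.871
AUC_0→∞ = 170.5275 + 2.871 = 173.3985 mg/L·h

AUC = 173.4 mg/L·h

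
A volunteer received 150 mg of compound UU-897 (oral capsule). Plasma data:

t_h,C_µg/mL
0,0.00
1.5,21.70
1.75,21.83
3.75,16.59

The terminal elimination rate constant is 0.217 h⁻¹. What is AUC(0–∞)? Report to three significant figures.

Trapezoidal AUC_0→3.75:
  [0→1.5]: (0.00+21.70)/2 × 1.5 = 16.275
  [1.5→1.75]: (21.70+21.83)/2 × 0.25 = 5.44125
  [1.75→3.75]: (21.83+16.59)/2 × 2 = 38.42
  Sum = 60.13625 µg/mL·h
Extrapolated tail: C_last / k_e = 16.59 / 0.217 = 76.452
AUC_0→∞ = 60.13625 + 76.452 = 136.58825 µg/mL·h

AUC = 137 µg/mL·h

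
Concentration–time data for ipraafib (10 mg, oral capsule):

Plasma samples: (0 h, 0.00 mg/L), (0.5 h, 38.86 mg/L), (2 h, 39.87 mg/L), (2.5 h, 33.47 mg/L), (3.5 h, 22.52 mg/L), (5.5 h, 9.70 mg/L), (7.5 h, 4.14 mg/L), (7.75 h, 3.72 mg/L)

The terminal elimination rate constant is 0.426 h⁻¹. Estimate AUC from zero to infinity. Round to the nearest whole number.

AUC = 171 mg/L·h

Trapezoidal AUC_0→7.75:
  [0→0.5]: (0.00+38.86)/2 × 0.5 = 9.715
  [0.5→2]: (38.86+39.87)/2 × 1.5 = 59.0475
  [2→2.5]: (39.87+33.47)/2 × 0.5 = 18.335
  [2.5→3.5]: (33.47+22.52)/2 × 1 = 27.995
  [3.5→5.5]: (22.52+9.70)/2 × 2 = 32.22
  [5.5→7.5]: (9.70+4.14)/2 × 2 = 13.84
  [7.5→7.75]: (4.14+3.72)/2 × 0.25 = 0.9825
  Sum = 162.135 mg/L·h
Extrapolated tail: C_last / k_e = 3.72 / 0.426 = 8.732
AUC_0→∞ = 162.135 + 8.732 = 170.867 mg/L·h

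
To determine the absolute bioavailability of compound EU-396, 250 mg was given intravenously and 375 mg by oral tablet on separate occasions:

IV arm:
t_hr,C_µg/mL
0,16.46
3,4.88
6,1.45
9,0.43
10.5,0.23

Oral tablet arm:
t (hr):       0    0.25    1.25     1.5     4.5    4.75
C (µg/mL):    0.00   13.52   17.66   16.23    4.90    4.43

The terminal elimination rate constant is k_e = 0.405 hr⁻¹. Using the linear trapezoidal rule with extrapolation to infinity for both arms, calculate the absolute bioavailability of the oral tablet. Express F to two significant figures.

Trapezoidal AUC_0→10.5 (IV):
  [0→3]: (16.46+4.88)/2 × 3 = 32.01
  [3→6]: (4.88+1.45)/2 × 3 = 9.495
  [6→9]: (1.45+0.43)/2 × 3 = 2.82
  [9→10.5]: (0.43+0.23)/2 × 1.5 = 0.495
  Sum = 44.82 µg/mL·hr
IV tail: 0.23/0.405 = 0.568; AUC_iv,0→∞ = 44.82 + 0.568 = 45.388 µg/mL·hr
Trapezoidal AUC_0→4.75 (oral tablet):
  [0→0.25]: (0.00+13.52)/2 × 0.25 = 1.69
  [0.25→1.25]: (13.52+17.66)/2 × 1 = 15.59
  [1.25→1.5]: (17.66+16.23)/2 × 0.25 = 4.23625
  [1.5→4.5]: (16.23+4.90)/2 × 3 = 31.695
  [4.5→4.75]: (4.90+4.43)/2 × 0.25 = 1.16625
  Sum = 54.3775 µg/mL·hr
oral tablet tail: 4.43/0.405 = 10.938; AUC_ev,0→∞ = 54.3775 + 10.938 = 65.3155 µg/mL·hr
F = (AUC_ev/D_ev)/(AUC_iv/D_iv) = (65.3155/375)/(45.388/250) = 0.174175/0.181552 = 0.9594

F = 0.96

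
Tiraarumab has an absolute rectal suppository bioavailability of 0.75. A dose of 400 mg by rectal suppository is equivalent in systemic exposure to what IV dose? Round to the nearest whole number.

D_iv = 300 mg

Systemic exposure from an extravascular dose = F × D_ev, so the equivalent IV dose is F × D_ev.
D_iv = F × D_ev = 0.75 × 400 = 300 mg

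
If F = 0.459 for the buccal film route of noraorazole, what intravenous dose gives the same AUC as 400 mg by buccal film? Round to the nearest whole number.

Systemic exposure from an extravascular dose = F × D_ev, so the equivalent IV dose is F × D_ev.
D_iv = F × D_ev = 0.459 × 400 = 183.6 mg

D_iv = 184 mg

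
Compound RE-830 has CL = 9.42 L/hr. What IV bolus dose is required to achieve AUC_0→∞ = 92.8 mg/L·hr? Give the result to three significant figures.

Dose_iv = CL × AUC_0→∞
     = 9.42 × 92.8 = 874.176 mg

Dose = 874 mg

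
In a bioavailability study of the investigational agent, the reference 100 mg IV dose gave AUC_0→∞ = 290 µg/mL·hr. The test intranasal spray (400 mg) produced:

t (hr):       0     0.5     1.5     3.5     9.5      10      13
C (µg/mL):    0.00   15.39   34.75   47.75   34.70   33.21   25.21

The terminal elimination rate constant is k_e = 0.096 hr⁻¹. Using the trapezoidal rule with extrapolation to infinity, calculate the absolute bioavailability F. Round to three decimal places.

Trapezoidal AUC_0→13 (intranasal spray):
  [0→0.5]: (0.00+15.39)/2 × 0.5 = 3.8475
  [0.5→1.5]: (15.39+34.75)/2 × 1 = 25.07
  [1.5→3.5]: (34.75+47.75)/2 × 2 = 82.5
  [3.5→9.5]: (47.75+34.70)/2 × 6 = 247.35
  [9.5→10]: (34.70+33.21)/2 × 0.5 = 16.9775
  [10→13]: (33.21+25.21)/2 × 3 = 87.63
  Sum = 463.375 µg/mL·hr
Tail: C_last/k_e = 25.21/0.096 = 262.604
AUC_0→∞ (intranasal spray) = 463.375 + 262.604 = 725.979 µg/mL·hr
F = (AUC_ev/D_ev)/(AUC_iv/D_iv) = (725.979/400)/(290/100) = 1.8149475/2.9 = 0.6258

F = 0.626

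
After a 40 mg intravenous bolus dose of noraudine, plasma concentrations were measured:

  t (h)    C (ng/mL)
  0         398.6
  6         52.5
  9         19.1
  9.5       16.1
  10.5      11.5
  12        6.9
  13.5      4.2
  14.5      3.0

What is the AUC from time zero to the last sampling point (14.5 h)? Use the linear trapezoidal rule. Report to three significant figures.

Trapezoidal AUC_0→14.5:
  [0→6]: (398.6+52.5)/2 × 6 = 1353.3
  [6→9]: (52.5+19.1)/2 × 3 = 107.4
  [9→9.5]: (19.1+16.1)/2 × 0.5 = 8.8
  [9.5→10.5]: (16.1+11.5)/2 × 1 = 13.8
  [10.5→12]: (11.5+6.9)/2 × 1.5 = 13.8
  [12→13.5]: (6.9+4.2)/2 × 1.5 = 8.325
  [13.5→14.5]: (4.2+3.0)/2 × 1 = 3.6
  Sum = 1509.025 ng/mL·h

AUC = 1510 ng/mL·h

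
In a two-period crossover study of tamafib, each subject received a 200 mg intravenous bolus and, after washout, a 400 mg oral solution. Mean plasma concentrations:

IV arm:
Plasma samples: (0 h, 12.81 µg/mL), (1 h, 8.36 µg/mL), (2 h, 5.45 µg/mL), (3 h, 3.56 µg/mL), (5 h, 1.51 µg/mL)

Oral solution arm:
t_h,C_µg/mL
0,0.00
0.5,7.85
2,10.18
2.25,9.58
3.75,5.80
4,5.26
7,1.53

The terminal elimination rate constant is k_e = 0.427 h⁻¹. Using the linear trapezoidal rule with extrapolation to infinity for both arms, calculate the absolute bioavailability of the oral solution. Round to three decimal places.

Trapezoidal AUC_0→5 (IV):
  [0→1]: (12.81+8.36)/2 × 1 = 10.585
  [1→2]: (8.36+5.45)/2 × 1 = 6.905
  [2→3]: (5.45+3.56)/2 × 1 = 4.505
  [3→5]: (3.56+1.51)/2 × 2 = 5.07
  Sum = 27.065 µg/mL·h
IV tail: 1.51/0.427 = 3.536; AUC_iv,0→∞ = 27.065 + 3.536 = 30.601 µg/mL·h
Trapezoidal AUC_0→7 (oral solution):
  [0→0.5]: (0.00+7.85)/2 × 0.5 = 1.9625
  [0.5→2]: (7.85+10.18)/2 × 1.5 = 13.5225
  [2→2.25]: (10.18+9.58)/2 × 0.25 = 2.47
  [2.25→3.75]: (9.58+5.80)/2 × 1.5 = 11.535
  [3.75→4]: (5.80+5.26)/2 × 0.25 = 1.3825
  [4→7]: (5.26+1.53)/2 × 3 = 10.185
  Sum = 41.0575 µg/mL·h
oral solution tail: 1.53/0.427 = 3.583; AUC_ev,0→∞ = 41.0575 + 3.583 = 44.6405 µg/mL·h
F = (AUC_ev/D_ev)/(AUC_iv/D_iv) = (44.6405/400)/(30.601/200) = 0.11160125/0.153005 = 0.7294

F = 0.729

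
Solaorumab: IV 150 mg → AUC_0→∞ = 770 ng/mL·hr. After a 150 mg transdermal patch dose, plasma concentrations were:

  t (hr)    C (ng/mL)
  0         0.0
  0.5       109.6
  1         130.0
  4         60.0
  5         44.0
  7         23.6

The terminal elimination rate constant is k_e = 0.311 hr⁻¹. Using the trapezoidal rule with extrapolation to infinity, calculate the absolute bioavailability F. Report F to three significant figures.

F = 0.737

Trapezoidal AUC_0→7 (transdermal patch):
  [0→0.5]: (0.0+109.6)/2 × 0.5 = 27.4
  [0.5→1]: (109.6+130.0)/2 × 0.5 = 59.9
  [1→4]: (130.0+60.0)/2 × 3 = 285.0
  [4→5]: (60.0+44.0)/2 × 1 = 52.0
  [5→7]: (44.0+23.6)/2 × 2 = 67.6
  Sum = 491.9 ng/mL·hr
Tail: C_last/k_e = 23.6/0.311 = 75.884
AUC_0→∞ (transdermal patch) = 491.9 + 75.884 = 567.784 ng/mL·hr
F = (AUC_ev/D_ev)/(AUC_iv/D_iv) = (567.784/150)/(770/150) = 3.78523/5.13333 = 0.7374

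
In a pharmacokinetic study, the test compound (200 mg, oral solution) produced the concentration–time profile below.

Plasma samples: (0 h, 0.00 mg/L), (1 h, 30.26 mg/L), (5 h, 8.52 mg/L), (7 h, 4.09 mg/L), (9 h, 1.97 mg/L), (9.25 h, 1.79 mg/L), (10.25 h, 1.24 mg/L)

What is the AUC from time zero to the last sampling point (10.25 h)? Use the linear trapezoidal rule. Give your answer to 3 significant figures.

Trapezoidal AUC_0→10.25:
  [0→1]: (0.00+30.26)/2 × 1 = 15.13
  [1→5]: (30.26+8.52)/2 × 4 = 77.56
  [5→7]: (8.52+4.09)/2 × 2 = 12.61
  [7→9]: (4.09+1.97)/2 × 2 = 6.06
  [9→9.25]: (1.97+1.79)/2 × 0.25 = 0.47
  [9.25→10.25]: (1.79+1.24)/2 × 1 = 1.515
  Sum = 113.345 mg/L·h

AUC = 113 mg/L·h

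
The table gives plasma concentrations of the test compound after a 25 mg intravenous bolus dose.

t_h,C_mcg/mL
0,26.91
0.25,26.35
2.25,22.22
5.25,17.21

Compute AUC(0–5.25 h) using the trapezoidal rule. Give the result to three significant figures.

Trapezoidal AUC_0→5.25:
  [0→0.25]: (26.91+26.35)/2 × 0.25 = 6.6575
  [0.25→2.25]: (26.35+22.22)/2 × 2 = 48.57
  [2.25→5.25]: (22.22+17.21)/2 × 3 = 59.145
  Sum = 114.3725 mcg/mL·h

AUC = 114 mcg/mL·h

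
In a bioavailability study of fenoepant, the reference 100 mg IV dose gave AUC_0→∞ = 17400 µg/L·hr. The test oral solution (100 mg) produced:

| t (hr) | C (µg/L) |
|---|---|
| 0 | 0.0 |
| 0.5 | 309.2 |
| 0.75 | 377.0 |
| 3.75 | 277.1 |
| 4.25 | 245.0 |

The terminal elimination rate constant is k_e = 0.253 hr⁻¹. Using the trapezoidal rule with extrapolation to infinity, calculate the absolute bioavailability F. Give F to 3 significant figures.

F = 0.129

Trapezoidal AUC_0→4.25 (oral solution):
  [0→0.5]: (0.0+309.2)/2 × 0.5 = 77.3
  [0.5→0.75]: (309.2+377.0)/2 × 0.25 = 85.775
  [0.75→3.75]: (377.0+277.1)/2 × 3 = 981.15
  [3.75→4.25]: (277.1+245.0)/2 × 0.5 = 130.525
  Sum = 1274.75 µg/L·hr
Tail: C_last/k_e = 245.0/0.253 = 968.379
AUC_0→∞ (oral solution) = 1274.75 + 968.379 = 2243.129 µg/L·hr
F = (AUC_ev/D_ev)/(AUC_iv/D_iv) = (2243.129/100)/(17400/100) = 22.43129/174 = 0.1289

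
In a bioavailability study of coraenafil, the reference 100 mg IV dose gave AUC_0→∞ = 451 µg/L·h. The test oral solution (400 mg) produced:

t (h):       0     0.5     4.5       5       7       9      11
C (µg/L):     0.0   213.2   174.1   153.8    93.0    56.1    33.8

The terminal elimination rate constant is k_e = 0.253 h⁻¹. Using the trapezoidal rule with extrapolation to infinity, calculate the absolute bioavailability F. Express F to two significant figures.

F = 0.85

Trapezoidal AUC_0→11 (oral solution):
  [0→0.5]: (0.0+213.2)/2 × 0.5 = 53.3
  [0.5→4.5]: (213.2+174.1)/2 × 4 = 774.6
  [4.5→5]: (174.1+153.8)/2 × 0.5 = 81.975
  [5→7]: (153.8+93.0)/2 × 2 = 246.8
  [7→9]: (93.0+56.1)/2 × 2 = 149.1
  [9→11]: (56.1+33.8)/2 × 2 = 89.9
  Sum = 1395.675 µg/L·h
Tail: C_last/k_e = 33.8/0.253 = 133.597
AUC_0→∞ (oral solution) = 1395.675 + 133.597 = 1529.272 µg/L·h
F = (AUC_ev/D_ev)/(AUC_iv/D_iv) = (1529.272/400)/(451/100) = 3.82318/4.51 = 0.8477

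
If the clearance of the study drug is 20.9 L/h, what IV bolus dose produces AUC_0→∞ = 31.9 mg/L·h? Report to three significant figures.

Dose = 667 mg

Dose_iv = CL × AUC_0→∞
     = 20.9 × 31.9 = 666.71 mg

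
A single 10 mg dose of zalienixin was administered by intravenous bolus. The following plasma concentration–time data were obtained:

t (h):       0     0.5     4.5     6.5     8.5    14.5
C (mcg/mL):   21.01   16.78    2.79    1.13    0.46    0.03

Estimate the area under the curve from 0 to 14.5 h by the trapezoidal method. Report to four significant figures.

AUC = 55.57 mcg/mL·h

Trapezoidal AUC_0→14.5:
  [0→0.5]: (21.01+16.78)/2 × 0.5 = 9.4475
  [0.5→4.5]: (16.78+2.79)/2 × 4 = 39.14
  [4.5→6.5]: (2.79+1.13)/2 × 2 = 3.92
  [6.5→8.5]: (1.13+0.46)/2 × 2 = 1.59
  [8.5→14.5]: (0.46+0.03)/2 × 6 = 1.47
  Sum = 55.5675 mcg/mL·h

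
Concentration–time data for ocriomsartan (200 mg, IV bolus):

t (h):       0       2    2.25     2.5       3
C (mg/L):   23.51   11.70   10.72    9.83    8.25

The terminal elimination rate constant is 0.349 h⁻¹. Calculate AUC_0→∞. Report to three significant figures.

Trapezoidal AUC_0→3:
  [0→2]: (23.51+11.70)/2 × 2 = 35.21
  [2→2.25]: (11.70+10.72)/2 × 0.25 = 2.8025
  [2.25→2.5]: (10.72+9.83)/2 × 0.25 = 2.56875
  [2.5→3]: (9.83+8.25)/2 × 0.5 = 4.52
  Sum = 45.10125 mg/L·h
Extrapolated tail: C_last / k_e = 8.25 / 0.349 = 23.639
AUC_0→∞ = 45.10125 + 23.639 = 68.74025 mg/L·h

AUC = 68.7 mg/L·h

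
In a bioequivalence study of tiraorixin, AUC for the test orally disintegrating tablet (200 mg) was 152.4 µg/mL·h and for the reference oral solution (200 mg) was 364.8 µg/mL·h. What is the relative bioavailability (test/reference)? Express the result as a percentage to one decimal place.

F_rel = (AUC_test/D_test) / (AUC_ref/D_ref)
      = (152.4/200) / (364.8/200)
      = 0.762 / 1.824 = 0.4178 = 41.78%

F_rel = 41.8%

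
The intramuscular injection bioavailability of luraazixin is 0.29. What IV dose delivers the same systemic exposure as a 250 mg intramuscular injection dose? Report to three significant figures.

Systemic exposure from an extravascular dose = F × D_ev, so the equivalent IV dose is F × D_ev.
D_iv = F × D_ev = 0.29 × 250 = 72.5 mg

D_iv = 72.5 mg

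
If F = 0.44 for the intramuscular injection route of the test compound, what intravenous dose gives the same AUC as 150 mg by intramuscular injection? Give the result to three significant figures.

D_iv = 66.0 mg

Systemic exposure from an extravascular dose = F × D_ev, so the equivalent IV dose is F × D_ev.
D_iv = F × D_ev = 0.44 × 150 = 66 mg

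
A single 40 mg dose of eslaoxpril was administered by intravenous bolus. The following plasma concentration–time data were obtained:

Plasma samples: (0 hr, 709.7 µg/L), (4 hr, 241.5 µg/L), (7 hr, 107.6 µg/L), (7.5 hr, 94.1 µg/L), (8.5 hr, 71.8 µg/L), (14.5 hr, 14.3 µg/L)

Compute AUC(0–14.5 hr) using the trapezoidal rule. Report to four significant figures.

AUC = 2818 µg/L·hr

Trapezoidal AUC_0→14.5:
  [0→4]: (709.7+241.5)/2 × 4 = 1902.4
  [4→7]: (241.5+107.6)/2 × 3 = 523.65
  [7→7.5]: (107.6+94.1)/2 × 0.5 = 50.425
  [7.5→8.5]: (94.1+71.8)/2 × 1 = 82.95
  [8.5→14.5]: (71.8+14.3)/2 × 6 = 258.3
  Sum = 2817.725 µg/L·hr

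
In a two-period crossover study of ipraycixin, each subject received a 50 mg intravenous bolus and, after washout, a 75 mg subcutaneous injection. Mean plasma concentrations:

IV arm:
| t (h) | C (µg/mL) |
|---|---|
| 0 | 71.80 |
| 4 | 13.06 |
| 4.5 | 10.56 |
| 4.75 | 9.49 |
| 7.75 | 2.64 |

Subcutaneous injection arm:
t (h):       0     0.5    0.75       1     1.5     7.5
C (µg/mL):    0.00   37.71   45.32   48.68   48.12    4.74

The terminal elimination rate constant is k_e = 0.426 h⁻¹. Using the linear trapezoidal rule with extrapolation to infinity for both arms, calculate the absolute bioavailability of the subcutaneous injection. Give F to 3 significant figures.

Trapezoidal AUC_0→7.75 (IV):
  [0→4]: (71.80+13.06)/2 × 4 = 169.72
  [4→4.5]: (13.06+10.56)/2 × 0.5 = 5.905
  [4.5→4.75]: (10.56+9.49)/2 × 0.25 = 2.50625
  [4.75→7.75]: (9.49+2.64)/2 × 3 = 18.195
  Sum = 196.32625 µg/mL·h
IV tail: 2.64/0.426 = 6.197; AUC_iv,0→∞ = 196.32625 + 6.197 = 202.52325 µg/mL·h
Trapezoidal AUC_0→7.5 (subcutaneous injection):
  [0→0.5]: (0.00+37.71)/2 × 0.5 = 9.4275
  [0.5→0.75]: (37.71+45.32)/2 × 0.25 = 10.37875
  [0.75→1]: (45.32+48.68)/2 × 0.25 = 11.75
  [1→1.5]: (48.68+48.12)/2 × 0.5 = 24.2
  [1.5→7.5]: (48.12+4.74)/2 × 6 = 158.58
  Sum = 214.33625 µg/mL·h
subcutaneous injection tail: 4.74/0.426 = 11.127; AUC_ev,0→∞ = 214.33625 + 11.127 = 225.46325 µg/mL·h
F = (AUC_ev/D_ev)/(AUC_iv/D_iv) = (225.46325/75)/(202.52325/50) = 3.00618/4.050465 = 0.7422

F = 0.742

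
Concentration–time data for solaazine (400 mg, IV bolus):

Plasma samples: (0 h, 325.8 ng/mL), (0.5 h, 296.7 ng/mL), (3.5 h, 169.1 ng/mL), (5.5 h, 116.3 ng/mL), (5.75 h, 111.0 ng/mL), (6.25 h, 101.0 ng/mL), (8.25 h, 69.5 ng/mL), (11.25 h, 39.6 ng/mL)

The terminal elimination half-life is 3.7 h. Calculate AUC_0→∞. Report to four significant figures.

AUC = 1767 ng/mL·h

Trapezoidal AUC_0→11.25:
  [0→0.5]: (325.8+296.7)/2 × 0.5 = 155.625
  [0.5→3.5]: (296.7+169.1)/2 × 3 = 698.7
  [3.5→5.5]: (169.1+116.3)/2 × 2 = 285.4
  [5.5→5.75]: (116.3+111.0)/2 × 0.25 = 28.4125
  [5.75→6.25]: (111.0+101.0)/2 × 0.5 = 53.0
  [6.25→8.25]: (101.0+69.5)/2 × 2 = 170.5
  [8.25→11.25]: (69.5+39.6)/2 × 3 = 163.65
  Sum = 1555.2875 ng/mL·h
k_e = ln2 / t½ = 0.693147 / 3.7 = 0.1873 h^-1
Extrapolated tail: C_last / k_e = 39.6 / 0.1873 = 211.426
AUC_0→∞ = 1555.2875 + 211.426 = 1766.7135 ng/mL·h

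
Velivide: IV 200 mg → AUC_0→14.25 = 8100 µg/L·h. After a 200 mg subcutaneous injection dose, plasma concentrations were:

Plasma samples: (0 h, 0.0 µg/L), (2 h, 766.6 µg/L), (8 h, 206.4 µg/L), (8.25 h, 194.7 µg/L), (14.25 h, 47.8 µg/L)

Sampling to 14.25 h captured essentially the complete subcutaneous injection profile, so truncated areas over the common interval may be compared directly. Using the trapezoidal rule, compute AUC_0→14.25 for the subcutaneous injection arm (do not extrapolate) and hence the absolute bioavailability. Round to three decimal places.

Trapezoidal AUC_0→14.25 (subcutaneous injection):
  [0→2]: (0.0+766.6)/2 × 2 = 766.6
  [2→8]: (766.6+206.4)/2 × 6 = 2919.0
  [8→8.25]: (206.4+194.7)/2 × 0.25 = 50.1375
  [8.25→14.25]: (194.7+47.8)/2 × 6 = 727.5
  Sum = 4463.2375 µg/L·h
F = (AUC_ev/D_ev)/(AUC_iv/D_iv) = (4463.2375/200)/(8100/200) = 22.3162/40.5 = 0.5510

F = 0.551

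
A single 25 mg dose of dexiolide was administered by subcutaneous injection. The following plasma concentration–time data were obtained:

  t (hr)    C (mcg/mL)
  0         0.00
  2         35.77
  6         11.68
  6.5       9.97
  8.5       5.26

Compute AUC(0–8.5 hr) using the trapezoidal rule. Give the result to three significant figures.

Trapezoidal AUC_0→8.5:
  [0→2]: (0.00+35.77)/2 × 2 = 35.77
  [2→6]: (35.77+11.68)/2 × 4 = 94.9
  [6→6.5]: (11.68+9.97)/2 × 0.5 = 5.4125
  [6.5→8.5]: (9.97+5.26)/2 × 2 = 15.23
  Sum = 151.3125 mcg/mL·hr

AUC = 151 mcg/mL·hr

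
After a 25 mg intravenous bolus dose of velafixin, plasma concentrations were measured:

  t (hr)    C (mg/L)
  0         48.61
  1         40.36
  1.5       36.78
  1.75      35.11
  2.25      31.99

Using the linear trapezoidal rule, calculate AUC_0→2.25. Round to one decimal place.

AUC = 89.5 mg/L·hr

Trapezoidal AUC_0→2.25:
  [0→1]: (48.61+40.36)/2 × 1 = 44.485
  [1→1.5]: (40.36+36.78)/2 × 0.5 = 19.285
  [1.5→1.75]: (36.78+35.11)/2 × 0.25 = 8.98625
  [1.75→2.25]: (35.11+31.99)/2 × 0.5 = 16.775
  Sum = 89.53125 mg/L·hr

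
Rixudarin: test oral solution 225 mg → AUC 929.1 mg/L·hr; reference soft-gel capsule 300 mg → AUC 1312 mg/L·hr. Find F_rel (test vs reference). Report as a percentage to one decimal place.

F_rel = 94.4%

F_rel = (AUC_test/D_test) / (AUC_ref/D_ref)
      = (929.1/225) / (1312/300)
      = 4.12933 / 4.37333 = 0.9442 = 94.42%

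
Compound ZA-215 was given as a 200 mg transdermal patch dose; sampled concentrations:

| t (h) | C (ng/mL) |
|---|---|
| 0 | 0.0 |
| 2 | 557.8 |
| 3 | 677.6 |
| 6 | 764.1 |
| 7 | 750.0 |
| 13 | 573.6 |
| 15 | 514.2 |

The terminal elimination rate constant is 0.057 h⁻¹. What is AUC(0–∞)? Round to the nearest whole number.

Trapezoidal AUC_0→15:
  [0→2]: (0.0+557.8)/2 × 2 = 557.8
  [2→3]: (557.8+677.6)/2 × 1 = 617.7
  [3→6]: (677.6+764.1)/2 × 3 = 2162.55
  [6→7]: (764.1+750.0)/2 × 1 = 757.05
  [7→13]: (750.0+573.6)/2 × 6 = 3970.8
  [13→15]: (573.6+514.2)/2 × 2 = 1087.8
  Sum = 9153.7 ng/mL·h
Extrapolated tail: C_last / k_e = 514.2 / 0.057 = 9021.053
AUC_0→∞ = 9153.7 + 9021.053 = 18174.753 ng/mL·h

AUC = 18175 ng/mL·h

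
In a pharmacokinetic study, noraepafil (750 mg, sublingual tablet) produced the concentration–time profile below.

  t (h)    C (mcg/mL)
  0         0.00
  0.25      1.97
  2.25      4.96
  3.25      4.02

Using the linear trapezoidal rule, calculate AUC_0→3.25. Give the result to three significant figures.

AUC = 11.7 mcg/mL·h

Trapezoidal AUC_0→3.25:
  [0→0.25]: (0.00+1.97)/2 × 0.25 = 0.24625
  [0.25→2.25]: (1.97+4.96)/2 × 2 = 6.93
  [2.25→3.25]: (4.96+4.02)/2 × 1 = 4.49
  Sum = 11.66625 mcg/mL·h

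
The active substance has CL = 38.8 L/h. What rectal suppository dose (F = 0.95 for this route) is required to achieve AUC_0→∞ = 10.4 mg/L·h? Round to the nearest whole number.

Dose = 425 mg

Dose = CL × AUC_0→∞ / F
     = 38.8 × 10.4 / 0.95 = 424.758 mg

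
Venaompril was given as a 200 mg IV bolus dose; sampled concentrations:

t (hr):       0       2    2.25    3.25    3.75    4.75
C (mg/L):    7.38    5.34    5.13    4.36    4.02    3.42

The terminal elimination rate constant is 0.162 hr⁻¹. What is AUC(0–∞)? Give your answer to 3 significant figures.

AUC = 45.7 mg/L·hr

Trapezoidal AUC_0→4.75:
  [0→2]: (7.38+5.34)/2 × 2 = 12.72
  [2→2.25]: (5.34+5.13)/2 × 0.25 = 1.30875
  [2.25→3.25]: (5.13+4.36)/2 × 1 = 4.745
  [3.25→3.75]: (4.36+4.02)/2 × 0.5 = 2.095
  [3.75→4.75]: (4.02+3.42)/2 × 1 = 3.72
  Sum = 24.58875 mg/L·hr
Extrapolated tail: C_last / k_e = 3.42 / 0.162 = 21.111
AUC_0→∞ = 24.58875 + 21.111 = 45.69975 mg/L·hr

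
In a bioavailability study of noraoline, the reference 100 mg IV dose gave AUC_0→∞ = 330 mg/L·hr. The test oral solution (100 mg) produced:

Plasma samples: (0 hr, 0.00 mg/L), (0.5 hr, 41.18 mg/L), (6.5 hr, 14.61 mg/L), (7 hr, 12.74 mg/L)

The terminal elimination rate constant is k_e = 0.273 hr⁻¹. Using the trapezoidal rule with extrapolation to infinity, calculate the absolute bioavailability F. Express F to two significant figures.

Trapezoidal AUC_0→7 (oral solution):
  [0→0.5]: (0.00+41.18)/2 × 0.5 = 10.295
  [0.5→6.5]: (41.18+14.61)/2 × 6 = 167.37
  [6.5→7]: (14.61+12.74)/2 × 0.5 = 6.8375
  Sum = 184.5025 mg/L·hr
Tail: C_last/k_e = 12.74/0.273 = 46.667
AUC_0→∞ (oral solution) = 184.5025 + 46.667 = 231.1695 mg/L·hr
F = (AUC_ev/D_ev)/(AUC_iv/D_iv) = (231.1695/100)/(330/100) = 2.311695/3.3 = 0.7005

F = 0.70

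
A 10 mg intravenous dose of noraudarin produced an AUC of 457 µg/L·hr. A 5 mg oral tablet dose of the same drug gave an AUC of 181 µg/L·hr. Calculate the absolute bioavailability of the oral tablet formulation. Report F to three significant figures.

F = 0.792

F = (AUC_ev / D_ev) / (AUC_iv / D_iv)
  = (181/5) / (457/10)
  = 36.2 / 45.7 = 0.7921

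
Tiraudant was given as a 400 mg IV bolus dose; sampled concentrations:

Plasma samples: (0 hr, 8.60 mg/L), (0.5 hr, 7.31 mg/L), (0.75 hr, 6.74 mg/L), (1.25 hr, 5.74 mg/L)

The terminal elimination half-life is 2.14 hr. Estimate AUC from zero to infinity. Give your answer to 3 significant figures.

AUC = 26.6 mg/L·hr

Trapezoidal AUC_0→1.25:
  [0→0.5]: (8.60+7.31)/2 × 0.5 = 3.9775
  [0.5→0.75]: (7.31+6.74)/2 × 0.25 = 1.75625
  [0.75→1.25]: (6.74+5.74)/2 × 0.5 = 3.12
  Sum = 8.85375 mg/L·hr
k_e = ln2 / t½ = 0.693147 / 2.14 = 0.3239 hr^-1
Extrapolated tail: C_last / k_e = 5.74 / 0.3239 = 17.722
AUC_0→∞ = 8.85375 + 17.722 = 26.57575 mg/L·hr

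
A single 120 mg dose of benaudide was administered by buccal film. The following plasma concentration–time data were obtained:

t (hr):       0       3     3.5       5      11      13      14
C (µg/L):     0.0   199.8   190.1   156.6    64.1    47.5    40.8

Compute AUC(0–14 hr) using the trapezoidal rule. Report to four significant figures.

AUC = 1475 µg/L·hr

Trapezoidal AUC_0→14:
  [0→3]: (0.0+199.8)/2 × 3 = 299.7
  [3→3.5]: (199.8+190.1)/2 × 0.5 = 97.475
  [3.5→5]: (190.1+156.6)/2 × 1.5 = 260.025
  [5→11]: (156.6+64.1)/2 × 6 = 662.1
  [11→13]: (64.1+47.5)/2 × 2 = 111.6
  [13→14]: (47.5+40.8)/2 × 1 = 44.15
  Sum = 1475.05 µg/L·hr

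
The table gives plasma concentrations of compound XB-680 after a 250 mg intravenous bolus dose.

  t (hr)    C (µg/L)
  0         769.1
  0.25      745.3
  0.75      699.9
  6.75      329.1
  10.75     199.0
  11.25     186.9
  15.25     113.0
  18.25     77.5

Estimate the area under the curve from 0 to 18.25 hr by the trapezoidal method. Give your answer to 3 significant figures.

Trapezoidal AUC_0→18.25:
  [0→0.25]: (769.1+745.3)/2 × 0.25 = 189.3
  [0.25→0.75]: (745.3+699.9)/2 × 0.5 = 361.3
  [0.75→6.75]: (699.9+329.1)/2 × 6 = 3087.0
  [6.75→10.75]: (329.1+199.0)/2 × 4 = 1056.2
  [10.75→11.25]: (199.0+186.9)/2 × 0.5 = 96.475
  [11.25→15.25]: (186.9+113.0)/2 × 4 = 599.8
  [15.25→18.25]: (113.0+77.5)/2 × 3 = 285.75
  Sum = 5675.825 µg/L·hr

AUC = 5680 µg/L·hr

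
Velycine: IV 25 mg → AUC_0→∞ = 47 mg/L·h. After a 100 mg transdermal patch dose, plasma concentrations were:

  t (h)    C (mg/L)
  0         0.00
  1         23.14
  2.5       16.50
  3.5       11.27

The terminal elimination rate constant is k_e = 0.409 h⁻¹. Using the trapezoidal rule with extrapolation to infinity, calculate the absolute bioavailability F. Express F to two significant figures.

F = 0.44

Trapezoidal AUC_0→3.5 (transdermal patch):
  [0→1]: (0.00+23.14)/2 × 1 = 11.57
  [1→2.5]: (23.14+16.50)/2 × 1.5 = 29.73
  [2.5→3.5]: (16.50+11.27)/2 × 1 = 13.885
  Sum = 55.185 mg/L·h
Tail: C_last/k_e = 11.27/0.409 = 27.555
AUC_0→∞ (transdermal patch) = 55.185 + 27.555 = 82.74 mg/L·h
F = (AUC_ev/D_ev)/(AUC_iv/D_iv) = (82.74/100)/(47/25) = 0.8274/1.88 = 0.4401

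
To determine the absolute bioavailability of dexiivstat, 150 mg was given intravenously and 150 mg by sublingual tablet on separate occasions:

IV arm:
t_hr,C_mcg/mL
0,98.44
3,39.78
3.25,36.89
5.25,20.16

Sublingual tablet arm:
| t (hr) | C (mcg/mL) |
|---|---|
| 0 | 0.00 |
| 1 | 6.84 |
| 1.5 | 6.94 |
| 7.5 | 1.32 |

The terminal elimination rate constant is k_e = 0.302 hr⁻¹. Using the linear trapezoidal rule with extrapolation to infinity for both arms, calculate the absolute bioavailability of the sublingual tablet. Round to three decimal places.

F = 0.106

Trapezoidal AUC_0→5.25 (IV):
  [0→3]: (98.44+39.78)/2 × 3 = 207.33
  [3→3.25]: (39.78+36.89)/2 × 0.25 = 9.58375
  [3.25→5.25]: (36.89+20.16)/2 × 2 = 57.05
  Sum = 273.96375 mcg/mL·hr
IV tail: 20.16/0.302 = 66.755; AUC_iv,0→∞ = 273.96375 + 66.755 = 340.71875 mcg/mL·hr
Trapezoidal AUC_0→7.5 (sublingual tablet):
  [0→1]: (0.00+6.84)/2 × 1 = 3.42
  [1→1.5]: (6.84+6.94)/2 × 0.5 = 3.445
  [1.5→7.5]: (6.94+1.32)/2 × 6 = 24.78
  Sum = 31.645 mcg/mL·hr
sublingual tablet tail: 1.32/0.302 = 4.371; AUC_ev,0→∞ = 31.645 + 4.371 = 36.016 mcg/mL·hr
F = (AUC_ev/D_ev)/(AUC_iv/D_iv) = (36.016/150)/(340.71875/150) = 0.240107/2.27146 = 0.1057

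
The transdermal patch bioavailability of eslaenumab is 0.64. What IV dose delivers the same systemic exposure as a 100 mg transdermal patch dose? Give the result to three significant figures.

Systemic exposure from an extravascular dose = F × D_ev, so the equivalent IV dose is F × D_ev.
D_iv = F × D_ev = 0.64 × 100 = 64 mg

D_iv = 64.0 mg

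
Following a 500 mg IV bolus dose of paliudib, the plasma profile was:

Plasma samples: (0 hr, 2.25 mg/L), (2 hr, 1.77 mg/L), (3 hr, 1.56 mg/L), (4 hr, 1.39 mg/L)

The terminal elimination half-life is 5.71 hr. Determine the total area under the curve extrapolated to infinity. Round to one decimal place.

AUC = 18.6 mg/L·hr

Trapezoidal AUC_0→4:
  [0→2]: (2.25+1.77)/2 × 2 = 4.02
  [2→3]: (1.77+1.56)/2 × 1 = 1.665
  [3→4]: (1.56+1.39)/2 × 1 = 1.475
  Sum = 7.16 mg/L·hr
k_e = ln2 / t½ = 0.693147 / 5.71 = 0.1214 hr^-1
Extrapolated tail: C_last / k_e = 1.39 / 0.1214 = 11.450
AUC_0→∞ = 7.16 + 11.450 = 18.61 mg/L·hr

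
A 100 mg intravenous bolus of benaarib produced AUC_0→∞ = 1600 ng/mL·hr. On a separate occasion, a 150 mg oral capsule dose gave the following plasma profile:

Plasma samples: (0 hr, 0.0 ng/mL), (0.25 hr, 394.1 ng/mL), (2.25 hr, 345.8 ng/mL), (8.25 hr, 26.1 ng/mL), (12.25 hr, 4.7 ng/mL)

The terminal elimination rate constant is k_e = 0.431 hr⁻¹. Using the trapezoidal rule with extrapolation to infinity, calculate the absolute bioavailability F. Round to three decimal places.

F = 0.824

Trapezoidal AUC_0→12.25 (oral capsule):
  [0→0.25]: (0.0+394.1)/2 × 0.25 = 49.2625
  [0.25→2.25]: (394.1+345.8)/2 × 2 = 739.9
  [2.25→8.25]: (345.8+26.1)/2 × 6 = 1115.7
  [8.25→12.25]: (26.1+4.7)/2 × 4 = 61.6
  Sum = 1966.4625 ng/mL·hr
Tail: C_last/k_e = 4.7/0.431 = 10.905
AUC_0→∞ (oral capsule) = 1966.4625 + 10.905 = 1977.3675 ng/mL·hr
F = (AUC_ev/D_ev)/(AUC_iv/D_iv) = (1977.3675/150)/(1600/100) = 13.18245/16 = 0.8239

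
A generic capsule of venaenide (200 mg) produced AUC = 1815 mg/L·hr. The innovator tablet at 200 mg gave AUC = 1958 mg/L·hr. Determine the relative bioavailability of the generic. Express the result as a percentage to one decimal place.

F_rel = 92.7%

F_rel = (AUC_test/D_test) / (AUC_ref/D_ref)
      = (1815/200) / (1958/200)
      = 9.075 / 9.79 = 0.9270 = 92.70%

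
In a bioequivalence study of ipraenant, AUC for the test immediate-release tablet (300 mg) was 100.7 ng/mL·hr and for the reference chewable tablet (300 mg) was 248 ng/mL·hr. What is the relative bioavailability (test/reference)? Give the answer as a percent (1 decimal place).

F_rel = (AUC_test/D_test) / (AUC_ref/D_ref)
      = (100.7/300) / (248/300)
      = 0.335667 / 0.826667 = 0.4060 = 40.60%

F_rel = 40.6%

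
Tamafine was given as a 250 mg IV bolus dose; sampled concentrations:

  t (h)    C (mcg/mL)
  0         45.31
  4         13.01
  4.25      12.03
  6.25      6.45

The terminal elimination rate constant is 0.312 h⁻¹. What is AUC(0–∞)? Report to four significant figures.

AUC = 158.9 mcg/mL·h

Trapezoidal AUC_0→6.25:
  [0→4]: (45.31+13.01)/2 × 4 = 116.64
  [4→4.25]: (13.01+12.03)/2 × 0.25 = 3.13
  [4.25→6.25]: (12.03+6.45)/2 × 2 = 18.48
  Sum = 138.25 mcg/mL·h
Extrapolated tail: C_last / k_e = 6.45 / 0.312 = 20.673
AUC_0→∞ = 138.25 + 20.673 = 158.923 mcg/mL·h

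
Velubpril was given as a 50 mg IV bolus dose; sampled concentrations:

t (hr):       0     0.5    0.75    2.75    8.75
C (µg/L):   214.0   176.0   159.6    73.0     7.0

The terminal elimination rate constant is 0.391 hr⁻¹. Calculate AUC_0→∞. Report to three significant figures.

AUC = 630 µg/L·hr

Trapezoidal AUC_0→8.75:
  [0→0.5]: (214.0+176.0)/2 × 0.5 = 97.5
  [0.5→0.75]: (176.0+159.6)/2 × 0.25 = 41.95
  [0.75→2.75]: (159.6+73.0)/2 × 2 = 232.6
  [2.75→8.75]: (73.0+7.0)/2 × 6 = 240.0
  Sum = 612.05 µg/L·hr
Extrapolated tail: C_last / k_e = 7.0 / 0.391 = 17.903
AUC_0→∞ = 612.05 + 17.903 = 629.953 µg/L·hr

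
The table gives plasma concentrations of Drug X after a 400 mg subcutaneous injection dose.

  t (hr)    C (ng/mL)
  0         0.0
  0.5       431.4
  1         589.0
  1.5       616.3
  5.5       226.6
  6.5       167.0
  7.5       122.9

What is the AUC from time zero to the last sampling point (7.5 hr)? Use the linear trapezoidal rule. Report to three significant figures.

AUC = 2690 ng/mL·hr

Trapezoidal AUC_0→7.5:
  [0→0.5]: (0.0+431.4)/2 × 0.5 = 107.85
  [0.5→1]: (431.4+589.0)/2 × 0.5 = 255.1
  [1→1.5]: (589.0+616.3)/2 × 0.5 = 301.325
  [1.5→5.5]: (616.3+226.6)/2 × 4 = 1685.8
  [5.5→6.5]: (226.6+167.0)/2 × 1 = 196.8
  [6.5→7.5]: (167.0+122.9)/2 × 1 = 144.95
  Sum = 2691.825 ng/mL·hr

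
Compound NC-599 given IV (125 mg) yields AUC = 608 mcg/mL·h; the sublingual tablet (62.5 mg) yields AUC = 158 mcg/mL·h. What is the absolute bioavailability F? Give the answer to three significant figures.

F = (AUC_ev / D_ev) / (AUC_iv / D_iv)
  = (158/62.5) / (608/125)
  = 2.528 / 4.864 = 0.5197

F = 0.520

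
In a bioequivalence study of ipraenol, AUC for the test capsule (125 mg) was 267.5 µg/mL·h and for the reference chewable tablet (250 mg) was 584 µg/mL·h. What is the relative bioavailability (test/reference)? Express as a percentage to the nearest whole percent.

F_rel = (AUC_test/D_test) / (AUC_ref/D_ref)
      = (267.5/125) / (584/250)
      = 2.14 / 2.336 = 0.9161 = 91.61%

F_rel = 92%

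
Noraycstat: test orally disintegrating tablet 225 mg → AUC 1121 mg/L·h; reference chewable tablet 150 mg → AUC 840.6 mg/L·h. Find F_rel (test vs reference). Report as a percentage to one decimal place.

F_rel = 88.9%

F_rel = (AUC_test/D_test) / (AUC_ref/D_ref)
      = (1121/225) / (840.6/150)
      = 4.98222 / 5.604 = 0.8890 = 88.90%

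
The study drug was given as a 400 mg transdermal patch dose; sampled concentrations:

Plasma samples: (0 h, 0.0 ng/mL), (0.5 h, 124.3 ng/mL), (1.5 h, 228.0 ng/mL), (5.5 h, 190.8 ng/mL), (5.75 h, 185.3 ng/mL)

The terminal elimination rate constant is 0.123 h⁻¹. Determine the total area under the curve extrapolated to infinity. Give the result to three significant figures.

Trapezoidal AUC_0→5.75:
  [0→0.5]: (0.0+124.3)/2 × 0.5 = 31.075
  [0.5→1.5]: (124.3+228.0)/2 × 1 = 176.15
  [1.5→5.5]: (228.0+190.8)/2 × 4 = 837.6
  [5.5→5.75]: (190.8+185.3)/2 × 0.25 = 47.0125
  Sum = 1091.8375 ng/mL·h
Extrapolated tail: C_last / k_e = 185.3 / 0.123 = 1506.504
AUC_0→∞ = 1091.8375 + 1506.504 = 2598.3415 ng/mL·h

AUC = 2600 ng/mL·h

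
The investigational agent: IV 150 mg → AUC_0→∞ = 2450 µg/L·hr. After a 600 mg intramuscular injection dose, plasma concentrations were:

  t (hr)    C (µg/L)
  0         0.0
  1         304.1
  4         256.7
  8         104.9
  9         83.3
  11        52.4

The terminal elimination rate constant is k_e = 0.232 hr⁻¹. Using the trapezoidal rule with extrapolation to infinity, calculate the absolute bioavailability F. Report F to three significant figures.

Trapezoidal AUC_0→11 (intramuscular injection):
  [0→1]: (0.0+304.1)/2 × 1 = 152.05
  [1→4]: (304.1+256.7)/2 × 3 = 841.2
  [4→8]: (256.7+104.9)/2 × 4 = 723.2
  [8→9]: (104.9+83.3)/2 × 1 = 94.1
  [9→11]: (83.3+52.4)/2 × 2 = 135.7
  Sum = 1946.25 µg/L·hr
Tail: C_last/k_e = 52.4/0.232 = 225.862
AUC_0→∞ (intramuscular injection) = 1946.25 + 225.862 = 2172.112 µg/L·hr
F = (AUC_ev/D_ev)/(AUC_iv/D_iv) = (2172.112/600)/(2450/150) = 3.62019/16.3333 = 0.2216

F = 0.222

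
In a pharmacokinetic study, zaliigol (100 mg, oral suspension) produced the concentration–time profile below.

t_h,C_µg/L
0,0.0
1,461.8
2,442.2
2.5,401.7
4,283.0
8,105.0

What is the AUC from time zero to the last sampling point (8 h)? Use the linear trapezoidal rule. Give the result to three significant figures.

AUC = 2180 µg/L·h

Trapezoidal AUC_0→8:
  [0→1]: (0.0+461.8)/2 × 1 = 230.9
  [1→2]: (461.8+442.2)/2 × 1 = 452.0
  [2→2.5]: (442.2+401.7)/2 × 0.5 = 210.975
  [2.5→4]: (401.7+283.0)/2 × 1.5 = 513.525
  [4→8]: (283.0+105.0)/2 × 4 = 776.0
  Sum = 2183.4 µg/L·h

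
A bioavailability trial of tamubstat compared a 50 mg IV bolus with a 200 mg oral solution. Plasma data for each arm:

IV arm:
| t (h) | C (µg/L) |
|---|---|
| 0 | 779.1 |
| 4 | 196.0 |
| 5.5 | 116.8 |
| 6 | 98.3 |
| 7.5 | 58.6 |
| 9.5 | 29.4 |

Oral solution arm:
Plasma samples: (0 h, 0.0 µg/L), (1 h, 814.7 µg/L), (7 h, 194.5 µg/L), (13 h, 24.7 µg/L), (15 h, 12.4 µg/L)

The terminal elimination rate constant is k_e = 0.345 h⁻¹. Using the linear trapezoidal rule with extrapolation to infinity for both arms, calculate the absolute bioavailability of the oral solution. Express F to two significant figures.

F = 0.41

Trapezoidal AUC_0→9.5 (IV):
  [0→4]: (779.1+196.0)/2 × 4 = 1950.2
  [4→5.5]: (196.0+116.8)/2 × 1.5 = 234.6
  [5.5→6]: (116.8+98.3)/2 × 0.5 = 53.775
  [6→7.5]: (98.3+58.6)/2 × 1.5 = 117.675
  [7.5→9.5]: (58.6+29.4)/2 × 2 = 88.0
  Sum = 2444.25 µg/L·h
IV tail: 29.4/0.345 = 85.217; AUC_iv,0→∞ = 2444.25 + 85.217 = 2529.467 µg/L·h
Trapezoidal AUC_0→15 (oral solution):
  [0→1]: (0.0+814.7)/2 × 1 = 407.35
  [1→7]: (814.7+194.5)/2 × 6 = 3027.6
  [7→13]: (194.5+24.7)/2 × 6 = 657.6
  [13→15]: (24.7+12.4)/2 × 2 = 37.1
  Sum = 4129.65 µg/L·h
oral solution tail: 12.4/0.345 = 35.942; AUC_ev,0→∞ = 4129.65 + 35.942 = 4165.592 µg/L·h
F = (AUC_ev/D_ev)/(AUC_iv/D_iv) = (4165.592/200)/(2529.467/50) = 20.82796/50.58934 = 0.4117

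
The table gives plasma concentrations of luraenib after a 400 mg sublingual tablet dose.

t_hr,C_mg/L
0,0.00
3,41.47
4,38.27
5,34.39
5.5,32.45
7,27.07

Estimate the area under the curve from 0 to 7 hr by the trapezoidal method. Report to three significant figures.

Trapezoidal AUC_0→7:
  [0→3]: (0.00+41.47)/2 × 3 = 62.205
  [3→4]: (41.47+38.27)/2 × 1 = 39.87
  [4→5]: (38.27+34.39)/2 × 1 = 36.33
  [5→5.5]: (34.39+32.45)/2 × 0.5 = 16.71
  [5.5→7]: (32.45+27.07)/2 × 1.5 = 44.64
  Sum = 199.755 mg/L·hr

AUC = 200 mg/L·hr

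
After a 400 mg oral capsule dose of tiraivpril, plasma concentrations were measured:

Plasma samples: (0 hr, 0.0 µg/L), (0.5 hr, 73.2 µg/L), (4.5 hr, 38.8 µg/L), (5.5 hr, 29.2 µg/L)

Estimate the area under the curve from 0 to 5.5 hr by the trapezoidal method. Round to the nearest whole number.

AUC = 276 µg/L·hr

Trapezoidal AUC_0→5.5:
  [0→0.5]: (0.0+73.2)/2 × 0.5 = 18.3
  [0.5→4.5]: (73.2+38.8)/2 × 4 = 224.0
  [4.5→5.5]: (38.8+29.2)/2 × 1 = 34.0
  Sum = 276.3 µg/L·hr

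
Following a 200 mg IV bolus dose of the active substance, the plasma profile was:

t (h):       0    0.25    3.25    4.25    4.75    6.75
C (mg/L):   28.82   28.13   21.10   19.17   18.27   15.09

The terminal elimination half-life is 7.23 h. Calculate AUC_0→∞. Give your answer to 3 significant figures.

Trapezoidal AUC_0→6.75:
  [0→0.25]: (28.82+28.13)/2 × 0.25 = 7.11875
  [0.25→3.25]: (28.13+21.10)/2 × 3 = 73.845
  [3.25→4.25]: (21.10+19.17)/2 × 1 = 20.135
  [4.25→4.75]: (19.17+18.27)/2 × 0.5 = 9.36
  [4.75→6.75]: (18.27+15.09)/2 × 2 = 33.36
  Sum = 143.81875 mg/L·h
k_e = ln2 / t½ = 0.693147 / 7.23 = 0.0959 h^-1
Extrapolated tail: C_last / k_e = 15.09 / 0.0959 = 157.351
AUC_0→∞ = 143.81875 + 157.351 = 301.16975 mg/L·h

AUC = 301 mg/L·h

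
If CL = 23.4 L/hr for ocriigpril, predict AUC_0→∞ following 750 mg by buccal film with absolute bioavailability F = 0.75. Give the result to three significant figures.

AUC_0→∞ = F × Dose / CL
        = 0.75 × 750 / 23.4 = 24.0385 mg/L·hr

AUC = 24.0 mg/L·hr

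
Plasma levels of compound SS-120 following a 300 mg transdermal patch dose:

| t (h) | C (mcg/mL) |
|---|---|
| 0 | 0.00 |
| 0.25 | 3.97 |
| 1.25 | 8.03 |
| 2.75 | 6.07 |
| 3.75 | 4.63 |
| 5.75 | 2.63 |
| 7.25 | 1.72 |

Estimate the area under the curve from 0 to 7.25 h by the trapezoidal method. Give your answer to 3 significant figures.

AUC = 32.9 mcg/mL·h

Trapezoidal AUC_0→7.25:
  [0→0.25]: (0.00+3.97)/2 × 0.25 = 0.49625
  [0.25→1.25]: (3.97+8.03)/2 × 1 = 6.0
  [1.25→2.75]: (8.03+6.07)/2 × 1.5 = 10.575
  [2.75→3.75]: (6.07+4.63)/2 × 1 = 5.35
  [3.75→5.75]: (4.63+2.63)/2 × 2 = 7.26
  [5.75→7.25]: (2.63+1.72)/2 × 1.5 = 3.2625
  Sum = 32.94375 mcg/mL·h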